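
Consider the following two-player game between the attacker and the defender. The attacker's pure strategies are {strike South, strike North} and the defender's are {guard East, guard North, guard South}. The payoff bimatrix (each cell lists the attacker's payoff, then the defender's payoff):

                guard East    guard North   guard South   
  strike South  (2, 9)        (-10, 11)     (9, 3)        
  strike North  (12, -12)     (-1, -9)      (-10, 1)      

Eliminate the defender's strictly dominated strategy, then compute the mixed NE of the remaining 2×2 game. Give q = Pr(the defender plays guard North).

q = 19/28

The defender's strategy guard East is strictly dominated by guard North: 11 > 9 and -9 > -12. Eliminate guard East.
Set the attacker's expected payoff from strike South equal to that from strike North:
  the attacker's expected payoff from strike South: q·(-10) + (1−q)·9 = -19q + 9
  the attacker's expected payoff from strike North: q·(-1) + (1−q)·(-10) = 9q - 10
  -19q + 9 = 9q - 10  ⇒  -28q = -19  ⇒  q = 19/28.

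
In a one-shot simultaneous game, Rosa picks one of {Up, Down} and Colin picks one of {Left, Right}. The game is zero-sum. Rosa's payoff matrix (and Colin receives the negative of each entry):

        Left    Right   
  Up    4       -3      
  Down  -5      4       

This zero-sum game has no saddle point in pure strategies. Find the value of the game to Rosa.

Rosa's indifference between Up and Down determines Colin's mixing probability q:
  Rosa's payoff from Up: q·4 + (1−q)·(-3) = 7q - 3
  Rosa's payoff from Down: q·(-5) + (1−q)·4 = -9q + 4
  7q - 3 = -9q + 4  ⇒  16q = 7  ⇒  q = 7/16.
The value is Rosa's expected payoff against this mix (using Up): (7/16)·4 + (9/16)·(-3) = 1/16.

v = 1/16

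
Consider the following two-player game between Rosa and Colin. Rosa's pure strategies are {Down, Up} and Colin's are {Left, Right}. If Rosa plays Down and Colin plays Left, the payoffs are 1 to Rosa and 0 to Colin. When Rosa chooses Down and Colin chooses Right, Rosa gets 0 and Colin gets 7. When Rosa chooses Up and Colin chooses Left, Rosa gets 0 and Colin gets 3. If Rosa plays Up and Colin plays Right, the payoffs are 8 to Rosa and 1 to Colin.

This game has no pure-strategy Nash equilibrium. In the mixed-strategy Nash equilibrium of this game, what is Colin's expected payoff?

In a mixed equilibrium Colin is indifferent between Left and Right; this condition fixes p.
  Colin's payoff to Left: p·0 + (1−p)·3 = -3p + 3
  Colin's payoff to Right: p·7 + (1−p)·1 = 6p + 1
  -3p + 3 = 6p + 1  ⇒  -9p = -2  ⇒  p = 2/9.
At equilibrium Colin is indifferent across columns, so Colin's payoff equals the payoff from Left: (2/9)·0 + (7/9)·3 = 7/3.

7/3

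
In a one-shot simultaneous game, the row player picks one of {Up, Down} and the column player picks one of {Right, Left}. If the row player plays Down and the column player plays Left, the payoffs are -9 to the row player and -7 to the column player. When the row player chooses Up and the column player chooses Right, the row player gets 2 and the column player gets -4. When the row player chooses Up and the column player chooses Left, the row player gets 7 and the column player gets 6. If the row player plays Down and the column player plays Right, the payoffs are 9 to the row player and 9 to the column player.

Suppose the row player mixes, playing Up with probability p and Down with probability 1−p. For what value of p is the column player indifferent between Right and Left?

The row player's mix must leave the column player indifferent between Right and Left.
  the column player's payoff to Right: p·(-4) + (1−p)·9 = -13p + 9
  the column player's payoff to Left: p·6 + (1−p)·(-7) = 13p - 7
  -13p + 9 = 13p - 7  ⇒  -26p = -16  ⇒  p = 8/13.

p = 8/13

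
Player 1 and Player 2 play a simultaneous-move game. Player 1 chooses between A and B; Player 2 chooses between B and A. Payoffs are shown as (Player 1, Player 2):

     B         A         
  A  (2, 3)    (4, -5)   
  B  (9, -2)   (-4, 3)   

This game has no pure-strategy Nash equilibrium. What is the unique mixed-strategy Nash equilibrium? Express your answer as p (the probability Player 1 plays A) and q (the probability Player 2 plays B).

p = 5/13, q = 8/15

For Player 2 to be willing to mix, Player 2 must be indifferent between B and A, which pins down Player 1's mix.
  Player 2's payoff to B: p·3 + (1−p)·(-2) = 5p - 2
  Player 2's payoff to A: p·(-5) + (1−p)·3 = -8p + 3
  5p - 2 = -8p + 3  ⇒  13p = 5  ⇒  p = 5/13.
Player 1's indifference between A and B determines Player 2's mixing probability q:
  Player 1's expected payoff from A: q·2 + (1−q)·4 = -2q + 4
  Player 1's expected payoff from B: q·9 + (1−q)·(-4) = 13q - 4
  -2q + 4 = 13q - 4  ⇒  -15q = -8  ⇒  q = 8/15.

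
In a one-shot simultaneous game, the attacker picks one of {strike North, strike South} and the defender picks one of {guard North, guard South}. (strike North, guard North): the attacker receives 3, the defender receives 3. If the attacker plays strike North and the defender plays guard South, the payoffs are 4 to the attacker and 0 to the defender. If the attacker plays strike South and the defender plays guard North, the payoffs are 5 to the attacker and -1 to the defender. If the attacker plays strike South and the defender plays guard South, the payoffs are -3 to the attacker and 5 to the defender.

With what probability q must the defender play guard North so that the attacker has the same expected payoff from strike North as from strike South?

The defender's mix must leave the attacker indifferent between strike North and strike South.
  the attacker's expected payoff from strike North: q·3 + (1−q)·4 = -q + 4
  the attacker's expected payoff from strike South: q·5 + (1−q)·(-3) = 8q - 3
  -q + 4 = 8q - 3  ⇒  -9q = -7  ⇒  q = 7/9.

q = 7/9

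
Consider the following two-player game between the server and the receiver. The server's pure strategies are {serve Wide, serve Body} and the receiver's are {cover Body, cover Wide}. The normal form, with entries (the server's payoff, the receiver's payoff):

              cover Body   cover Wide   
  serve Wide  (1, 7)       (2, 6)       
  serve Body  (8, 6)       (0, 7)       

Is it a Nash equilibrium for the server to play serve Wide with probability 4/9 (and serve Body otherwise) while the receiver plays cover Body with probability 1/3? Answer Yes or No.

Given the server's mix p = 4/9, the receiver's payoff from cover Body is 58/9 but from cover Wide is 59/9. The receiver strictly prefers cover Wide, so the receiver would not mix.
So the proposed profile is not a Nash equilibrium.

No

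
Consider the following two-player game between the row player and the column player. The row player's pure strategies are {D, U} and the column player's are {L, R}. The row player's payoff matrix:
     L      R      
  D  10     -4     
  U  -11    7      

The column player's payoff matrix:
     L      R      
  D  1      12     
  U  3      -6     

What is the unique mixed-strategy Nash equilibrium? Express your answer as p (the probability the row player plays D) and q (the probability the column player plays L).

p = 9/20, q = 11/32

In a mixed equilibrium the column player is indifferent between L and R; this condition fixes p.
  the column player's payoff from L: p·1 + (1−p)·3 = -2p + 3
  the column player's payoff from R: p·12 + (1−p)·(-6) = 18p - 6
  -2p + 3 = 18p - 6  ⇒  -20p = -9  ⇒  p = 9/20.
For the row player to be willing to mix, the row player must be indifferent between D and U, which pins down the column player's mix.
  the row player's expected payoff from D: q·10 + (1−q)·(-4) = 14q - 4
  the row player's expected payoff from U: q·(-11) + (1−q)·7 = -18q + 7
  14q - 4 = -18q + 7  ⇒  32q = 11  ⇒  q = 11/32.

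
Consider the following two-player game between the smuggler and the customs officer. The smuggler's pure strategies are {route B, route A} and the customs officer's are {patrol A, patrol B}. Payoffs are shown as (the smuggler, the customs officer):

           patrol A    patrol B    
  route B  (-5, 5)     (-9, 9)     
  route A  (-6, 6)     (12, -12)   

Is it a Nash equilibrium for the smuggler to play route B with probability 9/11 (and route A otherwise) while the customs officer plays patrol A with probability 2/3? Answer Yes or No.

No

Given the customs officer's mix q = 2/3, the smuggler's payoff from route B is -19/3 but from route A is 0. The smuggler strictly prefers route A, so the smuggler would not mix.
So the proposed profile is not a Nash equilibrium.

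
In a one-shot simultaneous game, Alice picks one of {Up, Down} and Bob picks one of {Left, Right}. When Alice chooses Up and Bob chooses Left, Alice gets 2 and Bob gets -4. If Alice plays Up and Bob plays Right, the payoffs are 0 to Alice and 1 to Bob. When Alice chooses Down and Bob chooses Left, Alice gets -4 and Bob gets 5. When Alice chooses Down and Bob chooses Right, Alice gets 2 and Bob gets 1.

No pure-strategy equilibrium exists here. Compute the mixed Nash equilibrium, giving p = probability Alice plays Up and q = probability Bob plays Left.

In a mixed equilibrium Bob is indifferent between Left and Right; this condition fixes p.
  Bob's expected payoff from Left: p·(-4) + (1−p)·5 = -9p + 5
  Bob's expected payoff from Right: p·1 + (1−p)·1 = 1
  -9p + 5 = 1  ⇒  -9p = -4  ⇒  p = 4/9.
Alice's indifference between Up and Down determines Bob's mixing probability q:
  Alice's expected payoff from Up: q·2 + (1−q)·0 = 2q
  Alice's expected payoff from Down: q·(-4) + (1−q)·2 = -6q + 2
  2q = -6q + 2  ⇒  8q = 2  ⇒  q = 1/4.

p = 4/9, q = 1/4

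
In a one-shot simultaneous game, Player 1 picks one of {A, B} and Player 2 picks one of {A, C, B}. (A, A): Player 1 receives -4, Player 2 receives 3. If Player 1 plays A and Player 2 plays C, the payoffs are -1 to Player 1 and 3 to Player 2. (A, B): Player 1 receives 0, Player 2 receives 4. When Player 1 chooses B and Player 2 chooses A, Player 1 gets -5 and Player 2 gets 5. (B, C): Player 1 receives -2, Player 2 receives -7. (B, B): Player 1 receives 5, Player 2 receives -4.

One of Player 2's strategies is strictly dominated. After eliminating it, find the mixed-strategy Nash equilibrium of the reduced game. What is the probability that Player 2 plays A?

q = 5/6

Player 2's strategy C is strictly dominated by B: 4 > 3 and -4 > -7. Eliminate C.
In a mixed equilibrium Player 1 is indifferent between A and B; this condition fixes q.
  Player 1's payoff to A: q·(-4) + (1−q)·0 = -4q
  Player 1's payoff to B: q·(-5) + (1−q)·5 = -10q + 5
  -4q = -10q + 5  ⇒  6q = 5  ⇒  q = 5/6.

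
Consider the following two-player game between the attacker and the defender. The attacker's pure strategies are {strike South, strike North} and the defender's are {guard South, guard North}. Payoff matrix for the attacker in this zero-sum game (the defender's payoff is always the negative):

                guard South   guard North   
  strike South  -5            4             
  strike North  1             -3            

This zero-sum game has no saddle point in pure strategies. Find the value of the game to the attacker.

v = -11/13

The defender's mix must leave the attacker indifferent between strike South and strike North.
  the attacker's payoff to strike South: q·(-5) + (1−q)·4 = -9q + 4
  the attacker's payoff to strike North: q·1 + (1−q)·(-3) = 4q - 3
  -9q + 4 = 4q - 3  ⇒  -13q = -7  ⇒  q = 7/13.
The value is the attacker's expected payoff against this mix (using strike South): (7/13)·(-5) + (6/13)·4 = -11/13.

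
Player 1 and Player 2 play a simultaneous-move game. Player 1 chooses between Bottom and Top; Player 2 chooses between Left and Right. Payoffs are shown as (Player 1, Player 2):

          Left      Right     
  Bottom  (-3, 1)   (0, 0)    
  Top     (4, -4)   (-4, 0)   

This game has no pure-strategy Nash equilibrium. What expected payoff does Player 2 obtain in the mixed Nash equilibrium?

Set Player 2's expected payoff from Left equal to that from Right:
  Player 2's payoff from Left: p·1 + (1−p)·(-4) = 5p - 4
  Player 2's payoff from Right: p·0 + (1−p)·0 = 0
  5p - 4 = 0  ⇒  5p = 4  ⇒  p = 4/5.
At equilibrium Player 2 is indifferent across columns, so Player 2's payoff equals the payoff from Left: (4/5)·1 + (1/5)·(-4) = 0.

0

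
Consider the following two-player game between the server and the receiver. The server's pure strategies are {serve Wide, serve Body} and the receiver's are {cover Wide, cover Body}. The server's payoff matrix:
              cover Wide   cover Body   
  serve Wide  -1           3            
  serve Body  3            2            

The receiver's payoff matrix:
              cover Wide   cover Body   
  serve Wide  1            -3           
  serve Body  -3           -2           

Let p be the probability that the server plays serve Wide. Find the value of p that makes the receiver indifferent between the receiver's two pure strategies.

p = 1/5

The server's mix must leave the receiver indifferent between cover Wide and cover Body.
  the receiver's expected payoff from cover Wide: p·1 + (1−p)·(-3) = 4p - 3
  the receiver's expected payoff from cover Body: p·(-3) + (1−p)·(-2) = -p - 2
  4p - 3 = -p - 2  ⇒  5p = 1  ⇒  p = 1/5.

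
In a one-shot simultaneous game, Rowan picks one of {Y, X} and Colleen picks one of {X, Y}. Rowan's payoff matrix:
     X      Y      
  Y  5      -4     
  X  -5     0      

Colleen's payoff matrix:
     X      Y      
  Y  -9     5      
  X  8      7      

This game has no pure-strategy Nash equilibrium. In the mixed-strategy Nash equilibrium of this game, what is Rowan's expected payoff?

Colleen's mix must leave Rowan indifferent between Y and X.
  Rowan's expected payoff from Y: q·5 + (1−q)·(-4) = 9q - 4
  Rowan's expected payoff from X: q·(-5) + (1−q)·0 = -5q
  9q - 4 = -5q  ⇒  14q = 4  ⇒  q = 2/7.
At equilibrium Rowan is indifferent across rows, so Rowan's payoff equals the payoff from Y: (2/7)·5 + (5/7)·(-4) = -10/7.

-10/7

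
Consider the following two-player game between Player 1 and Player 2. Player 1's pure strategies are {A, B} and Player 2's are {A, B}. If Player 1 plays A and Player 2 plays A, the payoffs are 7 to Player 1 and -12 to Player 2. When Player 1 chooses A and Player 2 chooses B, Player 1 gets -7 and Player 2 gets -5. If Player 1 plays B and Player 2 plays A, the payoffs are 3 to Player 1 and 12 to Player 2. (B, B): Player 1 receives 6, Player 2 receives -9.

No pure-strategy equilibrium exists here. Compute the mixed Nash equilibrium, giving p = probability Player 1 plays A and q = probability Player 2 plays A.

In a mixed equilibrium Player 2 is indifferent between A and B; this condition fixes p.
  Player 2's expected payoff from A: p·(-12) + (1−p)·12 = -24p + 12
  Player 2's expected payoff from B: p·(-5) + (1−p)·(-9) = 4p - 9
  -24p + 12 = 4p - 9  ⇒  -28p = -21  ⇒  p = 3/4.
In a mixed equilibrium Player 1 is indifferent between A and B; this condition fixes q.
  Player 1's expected payoff from A: q·7 + (1−q)·(-7) = 14q - 7
  Player 1's expected payoff from B: q·3 + (1−q)·6 = -3q + 6
  14q - 7 = -3q + 6  ⇒  17q = 13  ⇒  q = 13/17.

p = 3/4, q = 13/17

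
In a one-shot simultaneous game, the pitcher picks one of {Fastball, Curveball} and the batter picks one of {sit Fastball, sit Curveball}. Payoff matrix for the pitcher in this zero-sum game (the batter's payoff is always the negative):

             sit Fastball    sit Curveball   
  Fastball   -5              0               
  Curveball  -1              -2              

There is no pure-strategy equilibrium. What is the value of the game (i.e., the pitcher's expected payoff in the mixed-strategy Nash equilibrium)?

The batter's mix must leave the pitcher indifferent between Fastball and Curveball.
  the pitcher's payoff from Fastball: q·(-5) + (1−q)·0 = -5q
  the pitcher's payoff from Curveball: q·(-1) + (1−q)·(-2) = q - 2
  -5q = q - 2  ⇒  -6q = -2  ⇒  q = 1/3.
The value is the pitcher's expected payoff against this mix (using Fastball): (1/3)·(-5) + (2/3)·0 = -5/3.

v = -5/3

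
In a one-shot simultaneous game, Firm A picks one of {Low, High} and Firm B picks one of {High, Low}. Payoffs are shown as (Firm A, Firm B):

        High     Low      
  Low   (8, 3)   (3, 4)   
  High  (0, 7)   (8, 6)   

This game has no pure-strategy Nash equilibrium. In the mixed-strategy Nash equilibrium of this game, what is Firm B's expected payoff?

5

For Firm B to be willing to mix, Firm B must be indifferent between High and Low, which pins down Firm A's mix.
  Firm B's payoff from High: p·3 + (1−p)·7 = -4p + 7
  Firm B's payoff from Low: p·4 + (1−p)·6 = -2p + 6
  -4p + 7 = -2p + 6  ⇒  -2p = -1  ⇒  p = 1/2.
At equilibrium Firm B is indifferent across columns, so Firm B's payoff equals the payoff from High: (1/2)·3 + (1/2)·7 = 5.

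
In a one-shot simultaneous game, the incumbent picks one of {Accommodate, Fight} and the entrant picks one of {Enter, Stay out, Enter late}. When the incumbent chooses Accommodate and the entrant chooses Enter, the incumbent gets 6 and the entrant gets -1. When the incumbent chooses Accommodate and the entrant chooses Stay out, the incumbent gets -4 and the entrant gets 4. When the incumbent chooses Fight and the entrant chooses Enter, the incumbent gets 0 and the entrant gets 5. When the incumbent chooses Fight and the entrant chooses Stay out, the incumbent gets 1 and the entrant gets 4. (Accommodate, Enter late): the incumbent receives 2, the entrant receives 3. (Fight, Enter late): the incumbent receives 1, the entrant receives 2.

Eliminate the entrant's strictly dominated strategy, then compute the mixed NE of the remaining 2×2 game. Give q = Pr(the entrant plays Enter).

q = 5/11

The entrant's strategy Enter late is strictly dominated by Stay out: 4 > 3 and 4 > 2. Eliminate Enter late.
Set the incumbent's expected payoff from Accommodate equal to that from Fight:
  the incumbent's payoff from Accommodate: q·6 + (1−q)·(-4) = 10q - 4
  the incumbent's payoff from Fight: q·0 + (1−q)·1 = -q + 1
  10q - 4 = -q + 1  ⇒  11q = 5  ⇒  q = 5/11.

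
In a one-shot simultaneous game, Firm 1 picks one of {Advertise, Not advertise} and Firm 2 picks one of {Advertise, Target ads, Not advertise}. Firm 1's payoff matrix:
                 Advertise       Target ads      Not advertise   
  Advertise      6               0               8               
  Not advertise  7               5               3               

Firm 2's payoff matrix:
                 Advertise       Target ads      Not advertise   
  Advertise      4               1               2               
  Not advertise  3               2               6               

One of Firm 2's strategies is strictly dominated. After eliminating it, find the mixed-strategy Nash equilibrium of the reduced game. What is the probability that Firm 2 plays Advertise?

q = 5/6

Firm 2's strategy Target ads is strictly dominated by Advertise: 4 > 1 and 3 > 2. Eliminate Target ads.
Firm 2's mix must leave Firm 1 indifferent between Advertise and Not advertise.
  Firm 1's payoff from Advertise: q·6 + (1−q)·8 = -2q + 8
  Firm 1's payoff from Not advertise: q·7 + (1−q)·3 = 4q + 3
  -2q + 8 = 4q + 3  ⇒  -6q = -5  ⇒  q = 5/6.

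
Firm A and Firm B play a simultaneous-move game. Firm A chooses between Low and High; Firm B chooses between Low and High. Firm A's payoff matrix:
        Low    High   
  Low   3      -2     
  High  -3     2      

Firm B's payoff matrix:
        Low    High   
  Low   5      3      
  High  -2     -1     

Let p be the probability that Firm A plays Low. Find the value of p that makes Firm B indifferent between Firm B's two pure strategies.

In a mixed equilibrium Firm B is indifferent between Low and High; this condition fixes p.
  Firm B's payoff from Low: p·5 + (1−p)·(-2) = 7p - 2
  Firm B's payoff from High: p·3 + (1−p)·(-1) = 4p - 1
  7p - 2 = 4p - 1  ⇒  3p = 1  ⇒  p = 1/3.

p = 1/3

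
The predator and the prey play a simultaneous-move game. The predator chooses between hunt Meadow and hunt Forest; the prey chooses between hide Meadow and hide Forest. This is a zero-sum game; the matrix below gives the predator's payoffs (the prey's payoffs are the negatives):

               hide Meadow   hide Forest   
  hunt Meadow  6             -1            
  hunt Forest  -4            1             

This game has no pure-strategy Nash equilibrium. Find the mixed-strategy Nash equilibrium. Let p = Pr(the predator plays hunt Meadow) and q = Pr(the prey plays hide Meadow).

p = 5/12, q = 1/6

In a mixed equilibrium the prey is indifferent between hide Meadow and hide Forest; this condition fixes p.
  the prey's payoff from hide Meadow: p·(-6) + (1−p)·4 = -10p + 4
  the prey's payoff from hide Forest: p·1 + (1−p)·(-1) = 2p - 1
  -10p + 4 = 2p - 1  ⇒  -12p = -5  ⇒  p = 5/12.
Set the predator's expected payoff from hunt Meadow equal to that from hunt Forest:
  the predator's expected payoff from hunt Meadow: q·6 + (1−q)·(-1) = 7q - 1
  the predator's expected payoff from hunt Forest: q·(-4) + (1−q)·1 = -5q + 1
  7q - 1 = -5q + 1  ⇒  12q = 2  ⇒  q = 1/6.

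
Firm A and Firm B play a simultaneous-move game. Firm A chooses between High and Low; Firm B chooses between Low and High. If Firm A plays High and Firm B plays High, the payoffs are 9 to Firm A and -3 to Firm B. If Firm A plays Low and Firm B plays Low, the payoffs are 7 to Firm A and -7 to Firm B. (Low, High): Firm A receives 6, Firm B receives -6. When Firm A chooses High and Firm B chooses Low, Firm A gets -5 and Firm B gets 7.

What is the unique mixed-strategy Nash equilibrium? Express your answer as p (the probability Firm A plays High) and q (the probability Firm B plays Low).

In a mixed equilibrium Firm B is indifferent between Low and High; this condition fixes p.
  Firm B's payoff from Low: p·7 + (1−p)·(-7) = 14p - 7
  Firm B's payoff from High: p·(-3) + (1−p)·(-6) = 3p - 6
  14p - 7 = 3p - 6  ⇒  11p = 1  ⇒  p = 1/11.
For Firm A to be willing to mix, Firm A must be indifferent between High and Low, which pins down Firm B's mix.
  Firm A's expected payoff from High: q·(-5) + (1−q)·9 = -14q + 9
  Firm A's expected payoff from Low: q·7 + (1−q)·6 = q + 6
  -14q + 9 = q + 6  ⇒  -15q = -3  ⇒  q = 1/5.

p = 1/11, q = 1/5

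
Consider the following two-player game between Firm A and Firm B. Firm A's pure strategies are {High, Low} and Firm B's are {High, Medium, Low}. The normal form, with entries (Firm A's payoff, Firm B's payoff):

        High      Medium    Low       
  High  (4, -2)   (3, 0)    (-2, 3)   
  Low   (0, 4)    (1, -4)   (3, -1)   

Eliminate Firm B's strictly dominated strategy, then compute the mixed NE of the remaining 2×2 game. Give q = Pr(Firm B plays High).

Firm B's strategy Medium is strictly dominated by Low: 3 > 0 and -1 > -4. Eliminate Medium.
For Firm A to be willing to mix, Firm A must be indifferent between High and Low, which pins down Firm B's mix.
  Firm A's payoff to High: q·4 + (1−q)·(-2) = 6q - 2
  Firm A's payoff to Low: q·0 + (1−q)·3 = -3q + 3
  6q - 2 = -3q + 3  ⇒  9q = 5  ⇒  q = 5/9.

q = 5/9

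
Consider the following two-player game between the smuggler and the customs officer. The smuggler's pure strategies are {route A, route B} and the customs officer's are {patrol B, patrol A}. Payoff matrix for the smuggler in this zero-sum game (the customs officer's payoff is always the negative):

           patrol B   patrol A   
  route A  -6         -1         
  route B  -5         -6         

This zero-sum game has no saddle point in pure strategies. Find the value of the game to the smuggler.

Set the smuggler's expected payoff from route A equal to that from route B:
  the smuggler's payoff to route A: q·(-6) + (1−q)·(-1) = -5q - 1
  the smuggler's payoff to route B: q·(-5) + (1−q)·(-6) = q - 6
  -5q - 1 = q - 6  ⇒  -6q = -5  ⇒  q = 5/6.
The value is the smuggler's expected payoff against this mix (using route A): (5/6)·(-6) + (1/6)·(-1) = -31/6.

v = -31/6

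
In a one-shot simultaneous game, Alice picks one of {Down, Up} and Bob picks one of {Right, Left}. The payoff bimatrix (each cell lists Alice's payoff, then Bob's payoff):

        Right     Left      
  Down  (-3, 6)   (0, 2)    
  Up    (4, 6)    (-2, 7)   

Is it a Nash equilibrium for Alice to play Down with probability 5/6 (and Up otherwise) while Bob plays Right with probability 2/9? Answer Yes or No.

No

Given Alice's mix p = 5/6, Bob's payoff from Right is 6 but from Left is 17/6. Bob strictly prefers Right, so Bob would not mix.
So the proposed profile is not a Nash equilibrium.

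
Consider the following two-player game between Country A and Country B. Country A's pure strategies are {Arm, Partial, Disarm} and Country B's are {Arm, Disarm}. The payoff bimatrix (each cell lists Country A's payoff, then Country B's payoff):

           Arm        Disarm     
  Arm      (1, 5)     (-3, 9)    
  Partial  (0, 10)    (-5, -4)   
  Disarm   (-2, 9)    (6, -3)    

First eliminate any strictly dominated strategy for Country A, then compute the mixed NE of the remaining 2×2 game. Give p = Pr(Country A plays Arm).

p = 3/4

Country A's strategy Partial is strictly dominated by Arm: 1 > 0 and -3 > -5. Eliminate Partial.
Country B's indifference between Arm and Disarm determines Country A's mixing probability p:
  Country B's payoff to Arm: p·5 + (1−p)·9 = -4p + 9
  Country B's payoff to Disarm: p·9 + (1−p)·(-3) = 12p - 3
  -4p + 9 = 12p - 3  ⇒  -16p = -12  ⇒  p = 3/4.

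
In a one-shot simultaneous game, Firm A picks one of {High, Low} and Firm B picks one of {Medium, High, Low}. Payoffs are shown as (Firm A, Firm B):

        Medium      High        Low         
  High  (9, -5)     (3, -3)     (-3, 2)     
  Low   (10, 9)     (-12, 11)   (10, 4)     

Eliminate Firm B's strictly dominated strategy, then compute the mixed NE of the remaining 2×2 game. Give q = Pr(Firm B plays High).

q = 13/28

Firm B's strategy Medium is strictly dominated by High: -3 > -5 and 11 > 9. Eliminate Medium.
Firm B's mix must leave Firm A indifferent between High and Low.
  Firm A's expected payoff from High: q·3 + (1−q)·(-3) = 6q - 3
  Firm A's expected payoff from Low: q·(-12) + (1−q)·10 = -22q + 10
  6q - 3 = -22q + 10  ⇒  28q = 13  ⇒  q = 13/28.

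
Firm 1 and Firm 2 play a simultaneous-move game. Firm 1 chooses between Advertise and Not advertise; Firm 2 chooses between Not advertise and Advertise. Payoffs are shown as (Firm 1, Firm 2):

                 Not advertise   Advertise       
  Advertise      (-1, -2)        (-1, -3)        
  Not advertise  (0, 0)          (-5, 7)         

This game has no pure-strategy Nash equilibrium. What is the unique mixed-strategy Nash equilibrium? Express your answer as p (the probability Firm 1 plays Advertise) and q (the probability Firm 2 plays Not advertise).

In a mixed equilibrium Firm 2 is indifferent between Not advertise and Advertise; this condition fixes p.
  Firm 2's payoff to Not advertise: p·(-2) + (1−p)·0 = -2p
  Firm 2's payoff to Advertise: p·(-3) + (1−p)·7 = -10p + 7
  -2p = -10p + 7  ⇒  8p = 7  ⇒  p = 7/8.
For Firm 1 to be willing to mix, Firm 1 must be indifferent between Advertise and Not advertise, which pins down Firm 2's mix.
  Firm 1's expected payoff from Advertise: q·(-1) + (1−q)·(-1) = -1
  Firm 1's expected payoff from Not advertise: q·0 + (1−q)·(-5) = 5q - 5
  -1 = 5q - 5  ⇒  -5q = -4  ⇒  q = 4/5.

p = 7/8, q = 4/5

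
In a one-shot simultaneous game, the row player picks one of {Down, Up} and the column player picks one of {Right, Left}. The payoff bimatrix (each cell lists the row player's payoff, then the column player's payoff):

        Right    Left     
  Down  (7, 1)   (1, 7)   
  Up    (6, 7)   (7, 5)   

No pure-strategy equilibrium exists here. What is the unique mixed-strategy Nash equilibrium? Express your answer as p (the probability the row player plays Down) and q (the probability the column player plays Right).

In a mixed equilibrium the column player is indifferent between Right and Left; this condition fixes p.
  the column player's payoff to Right: p·1 + (1−p)·7 = -6p + 7
  the column player's payoff to Left: p·7 + (1−p)·5 = 2p + 5
  -6p + 7 = 2p + 5  ⇒  -8p = -2  ⇒  p = 1/4.
In a mixed equilibrium the row player is indifferent between Down and Up; this condition fixes q.
  the row player's payoff to Down: q·7 + (1−q)·1 = 6q + 1
  the row player's payoff to Up: q·6 + (1−q)·7 = -q + 7
  6q + 1 = -q + 7  ⇒  7q = 6  ⇒  q = 6/7.

p = 1/4, q = 6/7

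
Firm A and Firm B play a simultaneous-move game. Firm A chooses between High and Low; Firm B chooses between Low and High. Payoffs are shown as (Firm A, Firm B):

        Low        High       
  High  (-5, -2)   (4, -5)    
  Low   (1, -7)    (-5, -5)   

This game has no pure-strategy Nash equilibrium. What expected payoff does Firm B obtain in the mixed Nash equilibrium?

-5

Set Firm B's expected payoff from Low equal to that from High:
  Firm B's payoff to Low: p·(-2) + (1−p)·(-7) = 5p - 7
  Firm B's payoff to High: p·(-5) + (1−p)·(-5) = -5
  5p - 7 = -5  ⇒  5p = 2  ⇒  p = 2/5.
At equilibrium Firm B is indifferent across columns, so Firm B's payoff equals the payoff from Low: (2/5)·(-2) + (3/5)·(-7) = -5.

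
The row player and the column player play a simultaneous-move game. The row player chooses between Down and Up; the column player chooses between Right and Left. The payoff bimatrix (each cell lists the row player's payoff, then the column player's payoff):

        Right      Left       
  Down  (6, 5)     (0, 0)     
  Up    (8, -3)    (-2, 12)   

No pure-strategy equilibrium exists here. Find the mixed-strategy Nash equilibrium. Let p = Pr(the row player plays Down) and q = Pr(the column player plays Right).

In a mixed equilibrium the column player is indifferent between Right and Left; this condition fixes p.
  the column player's payoff from Right: p·5 + (1−p)·(-3) = 8p - 3
  the column player's payoff from Left: p·0 + (1−p)·12 = -12p + 12
  8p - 3 = -12p + 12  ⇒  20p = 15  ⇒  p = 3/4.
The column player's mix must leave the row player indifferent between Down and Up.
  the row player's payoff from Down: q·6 + (1−q)·0 = 6q
  the row player's payoff from Up: q·8 + (1−q)·(-2) = 10q - 2
  6q = 10q - 2  ⇒  -4q = -2  ⇒  q = 1/2.

p = 3/4, q = 1/2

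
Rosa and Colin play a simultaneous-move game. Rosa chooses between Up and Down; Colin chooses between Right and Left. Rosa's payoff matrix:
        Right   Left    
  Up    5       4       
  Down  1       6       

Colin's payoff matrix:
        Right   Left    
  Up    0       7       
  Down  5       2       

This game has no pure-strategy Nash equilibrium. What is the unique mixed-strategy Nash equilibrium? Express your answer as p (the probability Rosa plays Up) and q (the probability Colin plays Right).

p = 3/10, q = 1/3

For Colin to be willing to mix, Colin must be indifferent between Right and Left, which pins down Rosa's mix.
  Colin's payoff to Right: p·0 + (1−p)·5 = -5p + 5
  Colin's payoff to Left: p·7 + (1−p)·2 = 5p + 2
  -5p + 5 = 5p + 2  ⇒  -10p = -3  ⇒  p = 3/10.
Colin's mix must leave Rosa indifferent between Up and Down.
  Rosa's payoff to Up: q·5 + (1−q)·4 = q + 4
  Rosa's payoff to Down: q·1 + (1−q)·6 = -5q + 6
  q + 4 = -5q + 6  ⇒  6q = 2  ⇒  q = 1/3.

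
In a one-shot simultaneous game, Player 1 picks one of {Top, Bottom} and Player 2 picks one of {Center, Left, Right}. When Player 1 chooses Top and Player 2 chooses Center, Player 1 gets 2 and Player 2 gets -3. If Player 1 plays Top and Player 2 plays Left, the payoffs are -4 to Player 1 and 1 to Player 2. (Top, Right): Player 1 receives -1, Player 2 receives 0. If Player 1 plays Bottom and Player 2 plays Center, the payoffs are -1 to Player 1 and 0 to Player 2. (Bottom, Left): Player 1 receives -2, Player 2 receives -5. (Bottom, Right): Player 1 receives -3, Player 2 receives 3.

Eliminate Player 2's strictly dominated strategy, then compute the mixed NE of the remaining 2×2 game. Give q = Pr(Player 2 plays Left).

q = 1/2

Player 2's strategy Center is strictly dominated by Right: 0 > -3 and 3 > 0. Eliminate Center.
Set Player 1's expected payoff from Top equal to that from Bottom:
  Player 1's expected payoff from Top: q·(-4) + (1−q)·(-1) = -3q - 1
  Player 1's expected payoff from Bottom: q·(-2) + (1−q)·(-3) = q - 3
  -3q - 1 = q - 3  ⇒  -4q = -2  ⇒  q = 1/2.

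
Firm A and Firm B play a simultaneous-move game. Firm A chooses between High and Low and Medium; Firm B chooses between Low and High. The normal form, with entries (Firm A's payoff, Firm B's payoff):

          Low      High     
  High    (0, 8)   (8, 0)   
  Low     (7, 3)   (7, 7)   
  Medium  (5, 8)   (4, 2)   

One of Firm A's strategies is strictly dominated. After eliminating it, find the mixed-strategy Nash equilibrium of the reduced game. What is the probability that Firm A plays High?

Firm A's strategy Medium is strictly dominated by Low: 7 > 5 and 7 > 4. Eliminate Medium.
Set Firm B's expected payoff from Low equal to that from High:
  Firm B's expected payoff from Low: p·8 + (1−p)·3 = 5p + 3
  Firm B's expected payoff from High: p·0 + (1−p)·7 = -7p + 7
  5p + 3 = -7p + 7  ⇒  12p = 4  ⇒  p = 1/3.

p = 1/3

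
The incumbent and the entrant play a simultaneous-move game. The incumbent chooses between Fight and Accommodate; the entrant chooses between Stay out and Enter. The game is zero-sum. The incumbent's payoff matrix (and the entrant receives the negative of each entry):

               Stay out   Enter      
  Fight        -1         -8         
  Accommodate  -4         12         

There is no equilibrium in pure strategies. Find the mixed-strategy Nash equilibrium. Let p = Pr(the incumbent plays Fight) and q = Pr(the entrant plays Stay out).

p = 16/23, q = 20/23

The incumbent's mix must leave the entrant indifferent between Stay out and Enter.
  the entrant's expected payoff from Stay out: p·1 + (1−p)·4 = -3p + 4
  the entrant's expected payoff from Enter: p·8 + (1−p)·(-12) = 20p - 12
  -3p + 4 = 20p - 12  ⇒  -23p = -16  ⇒  p = 16/23.
For the incumbent to be willing to mix, the incumbent must be indifferent between Fight and Accommodate, which pins down the entrant's mix.
  the incumbent's payoff from Fight: q·(-1) + (1−q)·(-8) = 7q - 8
  the incumbent's payoff from Accommodate: q·(-4) + (1−q)·12 = -16q + 12
  7q - 8 = -16q + 12  ⇒  23q = 20  ⇒  q = 20/23.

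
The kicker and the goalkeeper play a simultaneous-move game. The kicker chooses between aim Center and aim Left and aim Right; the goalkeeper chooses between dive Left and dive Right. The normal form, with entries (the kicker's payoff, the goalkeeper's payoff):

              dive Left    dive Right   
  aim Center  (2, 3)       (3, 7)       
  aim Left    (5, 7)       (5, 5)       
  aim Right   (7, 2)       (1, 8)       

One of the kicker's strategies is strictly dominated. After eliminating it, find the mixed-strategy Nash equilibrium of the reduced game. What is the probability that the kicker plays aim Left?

The kicker's strategy aim Center is strictly dominated by aim Left: 5 > 2 and 5 > 3. Eliminate aim Center.
The goalkeeper's indifference between dive Left and dive Right determines the kicker's mixing probability p:
  the goalkeeper's payoff to dive Left: p·7 + (1−p)·2 = 5p + 2
  the goalkeeper's payoff to dive Right: p·5 + (1−p)·8 = -3p + 8
  5p + 2 = -3p + 8  ⇒  8p = 6  ⇒  p = 3/4.

p = 3/4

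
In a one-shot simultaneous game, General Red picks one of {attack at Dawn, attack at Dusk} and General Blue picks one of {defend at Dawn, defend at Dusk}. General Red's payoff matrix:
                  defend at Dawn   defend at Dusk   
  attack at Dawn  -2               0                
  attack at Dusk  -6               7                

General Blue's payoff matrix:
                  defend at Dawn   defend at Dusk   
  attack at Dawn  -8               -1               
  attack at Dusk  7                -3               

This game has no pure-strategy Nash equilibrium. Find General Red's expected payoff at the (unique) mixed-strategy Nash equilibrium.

In a mixed equilibrium General Red is indifferent between attack at Dawn and attack at Dusk; this condition fixes q.
  General Red's expected payoff from attack at Dawn: q·(-2) + (1−q)·0 = -2q
  General Red's expected payoff from attack at Dusk: q·(-6) + (1−q)·7 = -13q + 7
  -2q = -13q + 7  ⇒  11q = 7  ⇒  q = 7/11.
At equilibrium General Red is indifferent across rows, so General Red's payoff equals the payoff from attack at Dawn: (7/11)·(-2) + (4/11)·0 = -14/11.

-14/11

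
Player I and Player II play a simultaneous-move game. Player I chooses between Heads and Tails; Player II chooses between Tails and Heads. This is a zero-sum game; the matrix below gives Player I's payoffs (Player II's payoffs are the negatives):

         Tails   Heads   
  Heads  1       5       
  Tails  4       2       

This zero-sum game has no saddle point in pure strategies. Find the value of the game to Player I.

v = 3

Player II's mix must leave Player I indifferent between Heads and Tails.
  Player I's expected payoff from Heads: q·1 + (1−q)·5 = -4q + 5
  Player I's expected payoff from Tails: q·4 + (1−q)·2 = 2q + 2
  -4q + 5 = 2q + 2  ⇒  -6q = -3  ⇒  q = 1/2.
The value is Player I's expected payoff against this mix (using Heads): (1/2)·1 + (1/2)·5 = 3.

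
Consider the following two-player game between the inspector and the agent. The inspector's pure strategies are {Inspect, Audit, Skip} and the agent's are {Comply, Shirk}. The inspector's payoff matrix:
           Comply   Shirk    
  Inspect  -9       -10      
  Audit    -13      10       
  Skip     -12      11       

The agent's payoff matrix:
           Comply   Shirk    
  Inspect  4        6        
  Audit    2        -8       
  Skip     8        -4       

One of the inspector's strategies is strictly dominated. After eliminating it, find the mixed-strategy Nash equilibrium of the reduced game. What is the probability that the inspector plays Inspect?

The inspector's strategy Audit is strictly dominated by Skip: -12 > -13 and 11 > 10. Eliminate Audit.
For the agent to be willing to mix, the agent must be indifferent between Comply and Shirk, which pins down the inspector's mix.
  the agent's payoff from Comply: p·4 + (1−p)·8 = -4p + 8
  the agent's payoff from Shirk: p·6 + (1−p)·(-4) = 10p - 4
  -4p + 8 = 10p - 4  ⇒  -14p = -12  ⇒  p = 6/7.

p = 6/7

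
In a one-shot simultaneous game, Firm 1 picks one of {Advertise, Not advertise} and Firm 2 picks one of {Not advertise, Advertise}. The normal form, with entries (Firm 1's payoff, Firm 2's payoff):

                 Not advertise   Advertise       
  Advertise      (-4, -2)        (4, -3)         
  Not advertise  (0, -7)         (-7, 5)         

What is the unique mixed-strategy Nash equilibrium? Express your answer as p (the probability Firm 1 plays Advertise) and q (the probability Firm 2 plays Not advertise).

p = 12/13, q = 11/15

Firm 1's mix must leave Firm 2 indifferent between Not advertise and Advertise.
  Firm 2's expected payoff from Not advertise: p·(-2) + (1−p)·(-7) = 5p - 7
  Firm 2's expected payoff from Advertise: p·(-3) + (1−p)·5 = -8p + 5
  5p - 7 = -8p + 5  ⇒  13p = 12  ⇒  p = 12/13.
In a mixed equilibrium Firm 1 is indifferent between Advertise and Not advertise; this condition fixes q.
  Firm 1's payoff from Advertise: q·(-4) + (1−q)·4 = -8q + 4
  Firm 1's payoff from Not advertise: q·0 + (1−q)·(-7) = 7q - 7
  -8q + 4 = 7q - 7  ⇒  -15q = -11  ⇒  q = 11/15.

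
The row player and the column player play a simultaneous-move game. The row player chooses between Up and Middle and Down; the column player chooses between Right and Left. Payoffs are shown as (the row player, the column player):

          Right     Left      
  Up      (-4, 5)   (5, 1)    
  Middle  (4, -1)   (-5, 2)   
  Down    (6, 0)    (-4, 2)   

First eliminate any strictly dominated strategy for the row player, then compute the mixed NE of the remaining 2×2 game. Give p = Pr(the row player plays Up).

p = 1/3

The row player's strategy Middle is strictly dominated by Down: 6 > 4 and -4 > -5. Eliminate Middle.
The row player's mix must leave the column player indifferent between Right and Left.
  the column player's payoff to Right: p·5 + (1−p)·0 = 5p
  the column player's payoff to Left: p·1 + (1−p)·2 = -p + 2
  5p = -p + 2  ⇒  6p = 2  ⇒  p = 1/3.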